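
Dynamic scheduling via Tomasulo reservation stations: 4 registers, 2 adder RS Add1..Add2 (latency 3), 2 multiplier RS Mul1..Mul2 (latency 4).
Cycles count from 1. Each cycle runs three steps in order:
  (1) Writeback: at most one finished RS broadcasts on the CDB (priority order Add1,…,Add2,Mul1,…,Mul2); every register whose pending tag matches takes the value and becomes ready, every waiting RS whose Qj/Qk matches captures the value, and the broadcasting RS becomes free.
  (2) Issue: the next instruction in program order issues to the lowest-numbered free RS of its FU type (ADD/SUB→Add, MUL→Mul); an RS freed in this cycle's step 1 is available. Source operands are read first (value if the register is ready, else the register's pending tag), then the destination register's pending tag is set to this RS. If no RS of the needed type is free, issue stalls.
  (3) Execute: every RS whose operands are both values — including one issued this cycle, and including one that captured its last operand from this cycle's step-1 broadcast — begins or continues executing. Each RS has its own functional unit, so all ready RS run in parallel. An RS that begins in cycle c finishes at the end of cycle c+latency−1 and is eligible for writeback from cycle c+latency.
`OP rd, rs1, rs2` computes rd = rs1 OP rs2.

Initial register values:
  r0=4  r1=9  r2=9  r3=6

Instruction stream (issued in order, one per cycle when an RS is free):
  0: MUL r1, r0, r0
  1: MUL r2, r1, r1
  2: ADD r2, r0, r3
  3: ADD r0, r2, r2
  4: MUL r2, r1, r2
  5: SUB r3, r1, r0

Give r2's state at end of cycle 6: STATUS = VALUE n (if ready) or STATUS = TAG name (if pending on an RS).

cycle 1: issue MUL r1<-Mul1 // r0:4,r1:Mul1,r2:9,r3:6
cycle 2: issue MUL r2<-Mul2 // r0:4,r1:Mul1,r2:Mul2,r3:6
cycle 3: issue ADD r2<-Add1 // r0:4,r1:Mul1,r2:Add1,r3:6
cycle 4: issue ADD r0<-Add2 // r0:Add2,r1:Mul1,r2:Add1,r3:6
cycle 5: CDB Mul1=16; issue MUL r2<-Mul1 // r0:Add2,r1:16,r2:Mul1,r3:6
cycle 6: CDB Add1=10; issue SUB r3<-Add1 // r0:Add2,r1:16,r2:Mul1,r3:Add1

STATUS = TAG Mul1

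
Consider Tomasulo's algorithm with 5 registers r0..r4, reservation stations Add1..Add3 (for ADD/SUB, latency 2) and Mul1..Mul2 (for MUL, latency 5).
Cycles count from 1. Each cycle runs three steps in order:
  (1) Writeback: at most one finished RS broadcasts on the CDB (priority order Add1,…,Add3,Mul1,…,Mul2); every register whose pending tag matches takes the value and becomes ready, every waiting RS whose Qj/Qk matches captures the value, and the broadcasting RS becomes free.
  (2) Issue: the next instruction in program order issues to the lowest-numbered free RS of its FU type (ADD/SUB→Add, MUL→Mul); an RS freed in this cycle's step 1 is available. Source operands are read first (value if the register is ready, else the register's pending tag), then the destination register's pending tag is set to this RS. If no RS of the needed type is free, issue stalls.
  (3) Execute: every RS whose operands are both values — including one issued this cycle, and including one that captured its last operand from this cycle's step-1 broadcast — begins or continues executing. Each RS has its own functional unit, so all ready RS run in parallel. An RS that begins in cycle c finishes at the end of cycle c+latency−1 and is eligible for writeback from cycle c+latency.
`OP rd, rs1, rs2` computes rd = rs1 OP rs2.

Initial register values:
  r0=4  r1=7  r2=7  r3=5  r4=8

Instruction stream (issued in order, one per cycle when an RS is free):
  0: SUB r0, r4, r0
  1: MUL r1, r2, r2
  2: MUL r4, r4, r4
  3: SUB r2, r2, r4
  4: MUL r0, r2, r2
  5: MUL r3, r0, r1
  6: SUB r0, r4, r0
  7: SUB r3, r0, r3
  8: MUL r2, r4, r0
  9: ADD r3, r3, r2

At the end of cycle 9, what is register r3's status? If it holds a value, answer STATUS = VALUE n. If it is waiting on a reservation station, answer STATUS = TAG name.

  c1: issue SUB r0<-Add1  regs: r0:Add1,r1:7,r2:7,r3:5,r4:8
  c2: issue MUL r1<-Mul1  regs: r0:Add1,r1:Mul1,r2:7,r3:5,r4:8
  c3: CDB Add1=4; issue MUL r4<-Mul2  regs: r0:4,r1:Mul1,r2:7,r3:5,r4:Mul2
  c4: issue SUB r2<-Add1  regs: r0:4,r1:Mul1,r2:Add1,r3:5,r4:Mul2
  c5: stall  regs: r0:4,r1:Mul1,r2:Add1,r3:5,r4:Mul2
  c6: stall  regs: r0:4,r1:Mul1,r2:Add1,r3:5,r4:Mul2
  c7: CDB Mul1=49; issue MUL r0<-Mul1  regs: r0:Mul1,r1:49,r2:Add1,r3:5,r4:Mul2
  c8: CDB Mul2=64; issue MUL r3<-Mul2  regs: r0:Mul1,r1:49,r2:Add1,r3:Mul2,r4:64
  c9: issue SUB r0<-Add2  regs: r0:Add2,r1:49,r2:Add1,r3:Mul2,r4:64

STATUS = TAG Mul2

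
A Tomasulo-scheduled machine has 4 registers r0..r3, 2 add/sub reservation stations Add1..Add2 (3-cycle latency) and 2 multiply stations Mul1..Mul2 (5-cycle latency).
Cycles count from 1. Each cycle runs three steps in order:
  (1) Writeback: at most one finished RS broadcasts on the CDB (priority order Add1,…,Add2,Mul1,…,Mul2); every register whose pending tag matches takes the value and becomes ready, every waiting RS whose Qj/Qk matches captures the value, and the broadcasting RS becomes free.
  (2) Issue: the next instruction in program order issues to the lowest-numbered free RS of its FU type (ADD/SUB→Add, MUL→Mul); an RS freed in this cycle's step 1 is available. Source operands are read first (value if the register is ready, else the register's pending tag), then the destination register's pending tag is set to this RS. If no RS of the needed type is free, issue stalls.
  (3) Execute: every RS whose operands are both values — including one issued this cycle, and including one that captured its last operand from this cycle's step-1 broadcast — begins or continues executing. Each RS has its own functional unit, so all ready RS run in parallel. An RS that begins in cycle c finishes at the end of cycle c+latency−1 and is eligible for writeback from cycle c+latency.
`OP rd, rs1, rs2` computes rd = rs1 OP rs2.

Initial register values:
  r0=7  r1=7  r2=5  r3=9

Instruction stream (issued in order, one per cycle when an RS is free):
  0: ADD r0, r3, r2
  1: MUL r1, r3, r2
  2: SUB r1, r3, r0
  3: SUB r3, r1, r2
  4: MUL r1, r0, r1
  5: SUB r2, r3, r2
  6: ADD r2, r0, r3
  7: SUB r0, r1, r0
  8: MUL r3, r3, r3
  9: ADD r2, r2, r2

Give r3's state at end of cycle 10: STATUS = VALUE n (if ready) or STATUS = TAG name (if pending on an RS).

c1: issue ADD r0<-Add1 | r0:Add1,r1:7,r2:5,r3:9
c2: issue MUL r1<-Mul1 | r0:Add1,r1:Mul1,r2:5,r3:9
c3: issue SUB r1<-Add2 | r0:Add1,r1:Add2,r2:5,r3:9
c4: CDB Add1=14; issue SUB r3<-Add1 | r0:14,r1:Add2,r2:5,r3:Add1
c5: issue MUL r1<-Mul2 | r0:14,r1:Mul2,r2:5,r3:Add1
c6: stall | r0:14,r1:Mul2,r2:5,r3:Add1
c7: CDB Add2=-5; issue SUB r2<-Add2 | r0:14,r1:Mul2,r2:Add2,r3:Add1
c8: CDB Mul1=45; stall | r0:14,r1:Mul2,r2:Add2,r3:Add1
c9: stall | r0:14,r1:Mul2,r2:Add2,r3:Add1
c10: CDB Add1=-10; issue ADD r2<-Add1 | r0:14,r1:Mul2,r2:Add1,r3:-10

STATUS = VALUE -10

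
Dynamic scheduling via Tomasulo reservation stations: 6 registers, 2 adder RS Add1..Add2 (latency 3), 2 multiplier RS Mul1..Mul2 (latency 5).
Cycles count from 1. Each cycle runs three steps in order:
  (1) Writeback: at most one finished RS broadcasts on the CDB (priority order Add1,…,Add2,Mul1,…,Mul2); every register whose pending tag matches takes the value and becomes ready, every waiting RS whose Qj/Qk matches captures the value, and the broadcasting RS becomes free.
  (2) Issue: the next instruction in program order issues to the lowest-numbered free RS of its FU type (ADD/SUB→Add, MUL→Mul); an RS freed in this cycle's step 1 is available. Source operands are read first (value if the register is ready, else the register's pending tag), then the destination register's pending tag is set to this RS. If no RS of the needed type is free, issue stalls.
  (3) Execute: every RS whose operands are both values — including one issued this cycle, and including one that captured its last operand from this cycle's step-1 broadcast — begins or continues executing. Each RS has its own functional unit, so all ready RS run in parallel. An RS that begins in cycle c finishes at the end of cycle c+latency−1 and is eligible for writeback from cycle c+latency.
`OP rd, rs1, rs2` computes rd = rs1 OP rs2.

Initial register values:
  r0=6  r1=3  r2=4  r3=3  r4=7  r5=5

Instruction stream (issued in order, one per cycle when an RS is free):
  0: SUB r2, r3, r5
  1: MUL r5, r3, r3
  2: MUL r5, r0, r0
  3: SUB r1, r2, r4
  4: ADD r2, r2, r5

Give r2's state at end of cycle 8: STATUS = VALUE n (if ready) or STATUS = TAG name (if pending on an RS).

STATUS = TAG Add2

cycle 1: issue SUB r2<-Add1 // r0:6,r1:3,r2:Add1,r3:3,r4:7,r5:5
cycle 2: issue MUL r5<-Mul1 // r0:6,r1:3,r2:Add1,r3:3,r4:7,r5:Mul1
cycle 3: issue MUL r5<-Mul2 // r0:6,r1:3,r2:Add1,r3:3,r4:7,r5:Mul2
cycle 4: CDB Add1=-2; issue SUB r1<-Add1 // r0:6,r1:Add1,r2:-2,r3:3,r4:7,r5:Mul2
cycle 5: issue ADD r2<-Add2 // r0:6,r1:Add1,r2:Add2,r3:3,r4:7,r5:Mul2
cycle 6: - // r0:6,r1:Add1,r2:Add2,r3:3,r4:7,r5:Mul2
cycle 7: CDB Add1=-9 // r0:6,r1:-9,r2:Add2,r3:3,r4:7,r5:Mul2
cycle 8: CDB Mul1=9 // r0:6,r1:-9,r2:Add2,r3:3,r4:7,r5:Mul2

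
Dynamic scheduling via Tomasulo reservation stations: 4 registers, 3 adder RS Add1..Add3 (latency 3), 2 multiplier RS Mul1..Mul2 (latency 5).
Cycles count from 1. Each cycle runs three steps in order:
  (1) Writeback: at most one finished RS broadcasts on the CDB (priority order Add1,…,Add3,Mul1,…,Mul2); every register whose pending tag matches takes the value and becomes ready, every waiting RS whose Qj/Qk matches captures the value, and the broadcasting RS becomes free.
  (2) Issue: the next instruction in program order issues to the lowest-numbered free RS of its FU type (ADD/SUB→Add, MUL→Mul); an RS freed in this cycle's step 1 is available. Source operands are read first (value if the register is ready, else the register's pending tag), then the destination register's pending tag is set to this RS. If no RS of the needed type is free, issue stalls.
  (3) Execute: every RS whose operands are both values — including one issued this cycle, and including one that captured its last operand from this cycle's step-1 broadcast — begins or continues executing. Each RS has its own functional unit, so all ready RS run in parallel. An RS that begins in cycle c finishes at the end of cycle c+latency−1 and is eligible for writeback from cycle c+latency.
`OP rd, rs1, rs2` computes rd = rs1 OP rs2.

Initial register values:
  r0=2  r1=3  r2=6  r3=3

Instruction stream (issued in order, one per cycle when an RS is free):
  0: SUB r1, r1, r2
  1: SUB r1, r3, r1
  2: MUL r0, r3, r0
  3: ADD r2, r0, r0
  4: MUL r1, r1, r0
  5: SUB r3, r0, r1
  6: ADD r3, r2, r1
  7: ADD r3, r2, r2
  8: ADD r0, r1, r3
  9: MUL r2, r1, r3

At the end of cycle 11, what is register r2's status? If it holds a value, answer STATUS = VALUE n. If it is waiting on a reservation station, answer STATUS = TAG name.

STATUS = VALUE 12

cycle 1: issue SUB r1<-Add1 // r0:2,r1:Add1,r2:6,r3:3
cycle 2: issue SUB r1<-Add2 // r0:2,r1:Add2,r2:6,r3:3
cycle 3: issue MUL r0<-Mul1 // r0:Mul1,r1:Add2,r2:6,r3:3
cycle 4: CDB Add1=-3; issue ADD r2<-Add1 // r0:Mul1,r1:Add2,r2:Add1,r3:3
cycle 5: issue MUL r1<-Mul2 // r0:Mul1,r1:Mul2,r2:Add1,r3:3
cycle 6: issue SUB r3<-Add3 // r0:Mul1,r1:Mul2,r2:Add1,r3:Add3
cycle 7: CDB Add2=6; issue ADD r3<-Add2 // r0:Mul1,r1:Mul2,r2:Add1,r3:Add2
cycle 8: CDB Mul1=6; stall // r0:6,r1:Mul2,r2:Add1,r3:Add2
cycle 9: stall // r0:6,r1:Mul2,r2:Add1,r3:Add2
cycle 10: stall // r0:6,r1:Mul2,r2:Add1,r3:Add2
cycle 11: CDB Add1=12; issue ADD r3<-Add1 // r0:6,r1:Mul2,r2:12,r3:Add1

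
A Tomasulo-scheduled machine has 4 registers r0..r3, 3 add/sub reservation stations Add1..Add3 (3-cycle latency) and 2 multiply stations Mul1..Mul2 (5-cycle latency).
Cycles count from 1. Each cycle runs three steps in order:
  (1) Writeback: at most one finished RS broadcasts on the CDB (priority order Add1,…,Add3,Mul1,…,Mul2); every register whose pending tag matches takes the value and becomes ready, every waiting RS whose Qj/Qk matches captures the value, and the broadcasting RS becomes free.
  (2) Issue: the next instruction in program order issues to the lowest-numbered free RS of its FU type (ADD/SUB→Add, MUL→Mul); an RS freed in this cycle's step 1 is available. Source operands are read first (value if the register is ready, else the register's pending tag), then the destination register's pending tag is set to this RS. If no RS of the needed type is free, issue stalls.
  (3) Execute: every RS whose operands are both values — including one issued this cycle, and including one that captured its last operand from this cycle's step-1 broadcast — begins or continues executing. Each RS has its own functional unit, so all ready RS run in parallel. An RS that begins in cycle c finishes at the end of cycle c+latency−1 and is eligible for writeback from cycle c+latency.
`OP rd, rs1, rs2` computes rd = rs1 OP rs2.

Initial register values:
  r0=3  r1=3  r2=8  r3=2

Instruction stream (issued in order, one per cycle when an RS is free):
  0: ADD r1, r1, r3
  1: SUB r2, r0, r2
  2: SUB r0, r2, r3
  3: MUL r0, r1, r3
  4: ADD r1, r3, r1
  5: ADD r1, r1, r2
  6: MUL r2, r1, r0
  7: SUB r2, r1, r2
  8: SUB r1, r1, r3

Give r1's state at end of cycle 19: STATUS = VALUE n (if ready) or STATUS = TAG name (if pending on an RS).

cycle 1: issue ADD r1<-Add1 // r0:3,r1:Add1,r2:8,r3:2
cycle 2: issue SUB r2<-Add2 // r0:3,r1:Add1,r2:Add2,r3:2
cycle 3: issue SUB r0<-Add3 // r0:Add3,r1:Add1,r2:Add2,r3:2
cycle 4: CDB Add1=5; issue MUL r0<-Mul1 // r0:Mul1,r1:5,r2:Add2,r3:2
cycle 5: CDB Add2=-5; issue ADD r1<-Add1 // r0:Mul1,r1:Add1,r2:-5,r3:2
cycle 6: issue ADD r1<-Add2 // r0:Mul1,r1:Add2,r2:-5,r3:2
cycle 7: issue MUL r2<-Mul2 // r0:Mul1,r1:Add2,r2:Mul2,r3:2
cycle 8: CDB Add1=7; issue SUB r2<-Add1 // r0:Mul1,r1:Add2,r2:Add1,r3:2
cycle 9: CDB Add3=-7; issue SUB r1<-Add3 // r0:Mul1,r1:Add3,r2:Add1,r3:2
cycle 10: CDB Mul1=10 // r0:10,r1:Add3,r2:Add1,r3:2
cycle 11: CDB Add2=2 // r0:10,r1:Add3,r2:Add1,r3:2
cycle 12: - // r0:10,r1:Add3,r2:Add1,r3:2
cycle 13: - // r0:10,r1:Add3,r2:Add1,r3:2
cycle 14: CDB Add3=0 // r0:10,r1:0,r2:Add1,r3:2
cycle 15: - // r0:10,r1:0,r2:Add1,r3:2
cycle 16: CDB Mul2=20 // r0:10,r1:0,r2:Add1,r3:2
cycle 17: - // r0:10,r1:0,r2:Add1,r3:2
cycle 18: - // r0:10,r1:0,r2:Add1,r3:2
cycle 19: CDB Add1=-18 // r0:10,r1:0,r2:-18,r3:2

STATUS = VALUE 0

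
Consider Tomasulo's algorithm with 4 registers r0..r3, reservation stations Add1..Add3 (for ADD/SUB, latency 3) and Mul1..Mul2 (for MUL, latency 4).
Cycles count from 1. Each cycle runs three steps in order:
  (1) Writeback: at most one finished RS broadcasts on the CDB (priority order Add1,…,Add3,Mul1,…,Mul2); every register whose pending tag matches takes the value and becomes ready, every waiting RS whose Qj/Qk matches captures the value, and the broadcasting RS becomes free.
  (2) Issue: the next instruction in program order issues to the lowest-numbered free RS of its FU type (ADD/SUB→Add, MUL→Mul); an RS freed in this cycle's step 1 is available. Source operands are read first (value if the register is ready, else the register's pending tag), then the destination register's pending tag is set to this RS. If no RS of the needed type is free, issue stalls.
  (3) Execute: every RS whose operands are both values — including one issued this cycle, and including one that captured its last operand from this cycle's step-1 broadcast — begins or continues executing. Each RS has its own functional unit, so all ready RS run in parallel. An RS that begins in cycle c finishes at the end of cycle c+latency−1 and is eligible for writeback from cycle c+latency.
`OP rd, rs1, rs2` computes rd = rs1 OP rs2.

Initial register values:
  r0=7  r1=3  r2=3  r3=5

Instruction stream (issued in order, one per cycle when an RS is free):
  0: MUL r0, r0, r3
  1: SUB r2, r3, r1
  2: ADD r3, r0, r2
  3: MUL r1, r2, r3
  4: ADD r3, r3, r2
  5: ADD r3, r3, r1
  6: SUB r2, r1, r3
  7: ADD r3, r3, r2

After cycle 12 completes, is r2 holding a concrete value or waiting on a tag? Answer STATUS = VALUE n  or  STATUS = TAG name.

c1: issue MUL r0<-Mul1 | r0:Mul1,r1:3,r2:3,r3:5
c2: issue SUB r2<-Add1 | r0:Mul1,r1:3,r2:Add1,r3:5
c3: issue ADD r3<-Add2 | r0:Mul1,r1:3,r2:Add1,r3:Add2
c4: issue MUL r1<-Mul2 | r0:Mul1,r1:Mul2,r2:Add1,r3:Add2
c5: CDB Add1=2; issue ADD r3<-Add1 | r0:Mul1,r1:Mul2,r2:2,r3:Add1
c6: CDB Mul1=35; issue ADD r3<-Add3 | r0:35,r1:Mul2,r2:2,r3:Add3
c7: stall | r0:35,r1:Mul2,r2:2,r3:Add3
c8: stall | r0:35,r1:Mul2,r2:2,r3:Add3
c9: CDB Add2=37; issue SUB r2<-Add2 | r0:35,r1:Mul2,r2:Add2,r3:Add3
c10: stall | r0:35,r1:Mul2,r2:Add2,r3:Add3
c11: stall | r0:35,r1:Mul2,r2:Add2,r3:Add3
c12: CDB Add1=39; issue ADD r3<-Add1 | r0:35,r1:Mul2,r2:Add2,r3:Add1

STATUS = TAG Add2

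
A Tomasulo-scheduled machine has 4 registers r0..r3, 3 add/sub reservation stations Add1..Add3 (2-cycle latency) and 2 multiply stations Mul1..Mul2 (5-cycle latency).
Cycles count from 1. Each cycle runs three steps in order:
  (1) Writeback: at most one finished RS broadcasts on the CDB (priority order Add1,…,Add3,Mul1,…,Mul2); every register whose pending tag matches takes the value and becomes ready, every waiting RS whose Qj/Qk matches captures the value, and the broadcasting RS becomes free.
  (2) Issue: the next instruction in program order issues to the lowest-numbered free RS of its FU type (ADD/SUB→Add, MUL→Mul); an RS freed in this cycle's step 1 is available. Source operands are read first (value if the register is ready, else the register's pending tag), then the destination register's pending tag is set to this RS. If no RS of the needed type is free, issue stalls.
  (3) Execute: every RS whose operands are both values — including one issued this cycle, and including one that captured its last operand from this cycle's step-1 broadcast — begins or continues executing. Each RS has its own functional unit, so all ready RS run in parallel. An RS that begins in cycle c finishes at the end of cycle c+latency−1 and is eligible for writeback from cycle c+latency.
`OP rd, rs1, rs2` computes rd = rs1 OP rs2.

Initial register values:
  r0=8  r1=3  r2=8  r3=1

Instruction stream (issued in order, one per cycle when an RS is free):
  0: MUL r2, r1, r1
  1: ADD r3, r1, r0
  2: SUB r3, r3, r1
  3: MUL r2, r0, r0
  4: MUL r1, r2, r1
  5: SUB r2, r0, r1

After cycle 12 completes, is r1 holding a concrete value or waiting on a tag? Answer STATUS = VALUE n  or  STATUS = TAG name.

STATUS = TAG Mul1

c1: issue MUL r2<-Mul1 | r0:8,r1:3,r2:Mul1,r3:1
c2: issue ADD r3<-Add1 | r0:8,r1:3,r2:Mul1,r3:Add1
c3: issue SUB r3<-Add2 | r0:8,r1:3,r2:Mul1,r3:Add2
c4: CDB Add1=11; issue MUL r2<-Mul2 | r0:8,r1:3,r2:Mul2,r3:Add2
c5: stall | r0:8,r1:3,r2:Mul2,r3:Add2
c6: CDB Add2=8; stall | r0:8,r1:3,r2:Mul2,r3:8
c7: CDB Mul1=9; issue MUL r1<-Mul1 | r0:8,r1:Mul1,r2:Mul2,r3:8
c8: issue SUB r2<-Add1 | r0:8,r1:Mul1,r2:Add1,r3:8
c9: CDB Mul2=64 | r0:8,r1:Mul1,r2:Add1,r3:8
c10: - | r0:8,r1:Mul1,r2:Add1,r3:8
c11: - | r0:8,r1:Mul1,r2:Add1,r3:8
c12: - | r0:8,r1:Mul1,r2:Add1,r3:8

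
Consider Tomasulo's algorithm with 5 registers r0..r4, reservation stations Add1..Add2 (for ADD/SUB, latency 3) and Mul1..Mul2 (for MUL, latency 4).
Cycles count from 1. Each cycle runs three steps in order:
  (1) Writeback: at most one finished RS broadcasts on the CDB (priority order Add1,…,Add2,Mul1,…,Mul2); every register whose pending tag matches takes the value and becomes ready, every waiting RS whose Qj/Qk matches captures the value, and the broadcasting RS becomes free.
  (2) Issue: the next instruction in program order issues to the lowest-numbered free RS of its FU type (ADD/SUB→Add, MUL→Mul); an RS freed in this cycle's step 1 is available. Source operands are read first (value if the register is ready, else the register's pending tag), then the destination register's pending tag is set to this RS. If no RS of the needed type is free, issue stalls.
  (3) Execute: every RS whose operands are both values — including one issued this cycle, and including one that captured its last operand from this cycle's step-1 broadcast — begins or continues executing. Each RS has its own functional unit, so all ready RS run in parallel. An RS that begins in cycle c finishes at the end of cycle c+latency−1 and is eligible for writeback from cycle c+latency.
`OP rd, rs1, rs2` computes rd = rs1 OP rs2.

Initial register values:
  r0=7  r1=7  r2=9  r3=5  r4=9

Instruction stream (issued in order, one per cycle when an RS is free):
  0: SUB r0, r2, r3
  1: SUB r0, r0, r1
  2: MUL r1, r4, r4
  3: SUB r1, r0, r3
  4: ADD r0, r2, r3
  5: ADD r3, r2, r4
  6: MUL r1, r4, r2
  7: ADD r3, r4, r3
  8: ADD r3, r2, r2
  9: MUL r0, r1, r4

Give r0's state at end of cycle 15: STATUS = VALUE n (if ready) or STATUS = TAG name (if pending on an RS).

STATUS = TAG Mul2

cycle 1: issue SUB r0<-Add1 // r0:Add1,r1:7,r2:9,r3:5,r4:9
cycle 2: issue SUB r0<-Add2 // r0:Add2,r1:7,r2:9,r3:5,r4:9
cycle 3: issue MUL r1<-Mul1 // r0:Add2,r1:Mul1,r2:9,r3:5,r4:9
cycle 4: CDB Add1=4; issue SUB r1<-Add1 // r0:Add2,r1:Add1,r2:9,r3:5,r4:9
cycle 5: stall // r0:Add2,r1:Add1,r2:9,r3:5,r4:9
cycle 6: stall // r0:Add2,r1:Add1,r2:9,r3:5,r4:9
cycle 7: CDB Add2=-3; issue ADD r0<-Add2 // r0:Add2,r1:Add1,r2:9,r3:5,r4:9
cycle 8: CDB Mul1=81; stall // r0:Add2,r1:Add1,r2:9,r3:5,r4:9
cycle 9: stall // r0:Add2,r1:Add1,r2:9,r3:5,r4:9
cycle 10: CDB Add1=-8; issue ADD r3<-Add1 // r0:Add2,r1:-8,r2:9,r3:Add1,r4:9
cycle 11: CDB Add2=14; issue MUL r1<-Mul1 // r0:14,r1:Mul1,r2:9,r3:Add1,r4:9
cycle 12: issue ADD r3<-Add2 // r0:14,r1:Mul1,r2:9,r3:Add2,r4:9
cycle 13: CDB Add1=18; issue ADD r3<-Add1 // r0:14,r1:Mul1,r2:9,r3:Add1,r4:9
cycle 14: issue MUL r0<-Mul2 // r0:Mul2,r1:Mul1,r2:9,r3:Add1,r4:9
cycle 15: CDB Mul1=81 // r0:Mul2,r1:81,r2:9,r3:Add1,r4:9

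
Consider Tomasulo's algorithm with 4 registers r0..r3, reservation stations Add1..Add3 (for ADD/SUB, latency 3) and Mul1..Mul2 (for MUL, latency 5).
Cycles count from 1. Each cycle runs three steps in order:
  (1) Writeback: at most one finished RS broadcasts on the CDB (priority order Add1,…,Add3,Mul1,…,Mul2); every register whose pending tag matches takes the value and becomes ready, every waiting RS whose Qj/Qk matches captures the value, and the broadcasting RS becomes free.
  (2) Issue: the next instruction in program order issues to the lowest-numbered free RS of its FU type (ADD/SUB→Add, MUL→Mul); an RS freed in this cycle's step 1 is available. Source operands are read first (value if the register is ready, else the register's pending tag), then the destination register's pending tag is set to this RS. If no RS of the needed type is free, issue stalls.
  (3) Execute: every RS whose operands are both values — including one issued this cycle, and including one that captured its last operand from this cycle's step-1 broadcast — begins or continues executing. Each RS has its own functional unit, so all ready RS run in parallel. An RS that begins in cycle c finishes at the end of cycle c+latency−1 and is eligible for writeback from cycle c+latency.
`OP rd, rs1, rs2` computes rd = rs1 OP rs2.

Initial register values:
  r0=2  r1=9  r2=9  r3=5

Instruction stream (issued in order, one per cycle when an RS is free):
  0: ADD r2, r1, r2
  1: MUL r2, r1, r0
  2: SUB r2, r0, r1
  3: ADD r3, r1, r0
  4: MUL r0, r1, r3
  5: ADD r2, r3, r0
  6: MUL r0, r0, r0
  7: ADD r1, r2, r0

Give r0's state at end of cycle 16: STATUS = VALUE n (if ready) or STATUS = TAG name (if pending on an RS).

STATUS = TAG Mul1

c1: issue ADD r2<-Add1 | r0:2,r1:9,r2:Add1,r3:5
c2: issue MUL r2<-Mul1 | r0:2,r1:9,r2:Mul1,r3:5
c3: issue SUB r2<-Add2 | r0:2,r1:9,r2:Add2,r3:5
c4: CDB Add1=18; issue ADD r3<-Add1 | r0:2,r1:9,r2:Add2,r3:Add1
c5: issue MUL r0<-Mul2 | r0:Mul2,r1:9,r2:Add2,r3:Add1
c6: CDB Add2=-7; issue ADD r2<-Add2 | r0:Mul2,r1:9,r2:Add2,r3:Add1
c7: CDB Add1=11; stall | r0:Mul2,r1:9,r2:Add2,r3:11
c8: CDB Mul1=18; issue MUL r0<-Mul1 | r0:Mul1,r1:9,r2:Add2,r3:11
c9: issue ADD r1<-Add1 | r0:Mul1,r1:Add1,r2:Add2,r3:11
c10: - | r0:Mul1,r1:Add1,r2:Add2,r3:11
c11: - | r0:Mul1,r1:Add1,r2:Add2,r3:11
c12: CDB Mul2=99 | r0:Mul1,r1:Add1,r2:Add2,r3:11
c13: - | r0:Mul1,r1:Add1,r2:Add2,r3:11
c14: - | r0:Mul1,r1:Add1,r2:Add2,r3:11
c15: CDB Add2=110 | r0:Mul1,r1:Add1,r2:110,r3:11
c16: - | r0:Mul1,r1:Add1,r2:110,r3:11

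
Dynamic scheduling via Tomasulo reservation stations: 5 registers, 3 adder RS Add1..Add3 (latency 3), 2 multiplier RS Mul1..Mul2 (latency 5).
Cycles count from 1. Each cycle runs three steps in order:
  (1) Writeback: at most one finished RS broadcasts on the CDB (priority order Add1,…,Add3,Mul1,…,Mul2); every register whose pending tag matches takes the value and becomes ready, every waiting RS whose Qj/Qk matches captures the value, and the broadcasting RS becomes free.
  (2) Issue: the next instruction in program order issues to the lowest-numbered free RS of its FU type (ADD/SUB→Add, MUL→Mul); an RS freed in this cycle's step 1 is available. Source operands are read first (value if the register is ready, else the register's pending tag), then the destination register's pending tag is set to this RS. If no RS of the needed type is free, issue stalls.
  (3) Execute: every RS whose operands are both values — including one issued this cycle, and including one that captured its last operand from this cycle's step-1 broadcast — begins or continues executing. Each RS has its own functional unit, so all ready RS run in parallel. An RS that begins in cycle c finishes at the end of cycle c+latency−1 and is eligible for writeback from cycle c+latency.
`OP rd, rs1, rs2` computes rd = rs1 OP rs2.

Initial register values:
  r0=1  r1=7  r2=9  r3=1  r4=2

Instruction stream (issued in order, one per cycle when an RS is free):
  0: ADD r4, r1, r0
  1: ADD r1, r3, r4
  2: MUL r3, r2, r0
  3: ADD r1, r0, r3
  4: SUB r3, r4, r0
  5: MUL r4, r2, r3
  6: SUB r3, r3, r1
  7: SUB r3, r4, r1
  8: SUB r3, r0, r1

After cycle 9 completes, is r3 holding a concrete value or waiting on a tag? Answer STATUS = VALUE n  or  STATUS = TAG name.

STATUS = TAG Add3

  c1: issue ADD r4<-Add1  regs: r0:1,r1:7,r2:9,r3:1,r4:Add1
  c2: issue ADD r1<-Add2  regs: r0:1,r1:Add2,r2:9,r3:1,r4:Add1
  c3: issue MUL r3<-Mul1  regs: r0:1,r1:Add2,r2:9,r3:Mul1,r4:Add1
  c4: CDB Add1=8; issue ADD r1<-Add1  regs: r0:1,r1:Add1,r2:9,r3:Mul1,r4:8
  c5: issue SUB r3<-Add3  regs: r0:1,r1:Add1,r2:9,r3:Add3,r4:8
  c6: issue MUL r4<-Mul2  regs: r0:1,r1:Add1,r2:9,r3:Add3,r4:Mul2
  c7: CDB Add2=9; issue SUB r3<-Add2  regs: r0:1,r1:Add1,r2:9,r3:Add2,r4:Mul2
  c8: CDB Add3=7; issue SUB r3<-Add3  regs: r0:1,r1:Add1,r2:9,r3:Add3,r4:Mul2
  c9: CDB Mul1=9; stall  regs: r0:1,r1:Add1,r2:9,r3:Add3,r4:Mul2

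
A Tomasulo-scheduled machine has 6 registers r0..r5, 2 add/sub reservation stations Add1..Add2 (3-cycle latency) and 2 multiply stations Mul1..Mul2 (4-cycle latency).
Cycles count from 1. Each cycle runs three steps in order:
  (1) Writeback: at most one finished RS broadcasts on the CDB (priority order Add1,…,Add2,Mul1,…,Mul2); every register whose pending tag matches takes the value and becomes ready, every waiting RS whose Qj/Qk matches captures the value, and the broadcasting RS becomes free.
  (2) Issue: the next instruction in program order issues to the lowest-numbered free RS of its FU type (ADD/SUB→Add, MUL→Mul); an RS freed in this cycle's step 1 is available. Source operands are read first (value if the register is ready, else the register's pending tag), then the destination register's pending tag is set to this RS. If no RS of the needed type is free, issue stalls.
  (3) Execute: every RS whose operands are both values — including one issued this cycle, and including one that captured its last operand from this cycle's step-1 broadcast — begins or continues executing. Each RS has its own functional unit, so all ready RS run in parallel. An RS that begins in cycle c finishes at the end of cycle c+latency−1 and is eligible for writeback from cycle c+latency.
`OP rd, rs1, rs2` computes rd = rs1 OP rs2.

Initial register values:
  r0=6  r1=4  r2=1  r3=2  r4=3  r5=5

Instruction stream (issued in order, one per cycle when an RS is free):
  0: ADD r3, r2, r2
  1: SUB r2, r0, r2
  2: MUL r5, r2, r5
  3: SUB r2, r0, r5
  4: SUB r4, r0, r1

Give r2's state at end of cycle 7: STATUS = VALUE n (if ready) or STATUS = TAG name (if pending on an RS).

STATUS = TAG Add1

cycle 1: issue ADD r3<-Add1 // r0:6,r1:4,r2:1,r3:Add1,r4:3,r5:5
cycle 2: issue SUB r2<-Add2 // r0:6,r1:4,r2:Add2,r3:Add1,r4:3,r5:5
cycle 3: issue MUL r5<-Mul1 // r0:6,r1:4,r2:Add2,r3:Add1,r4:3,r5:Mul1
cycle 4: CDB Add1=2; issue SUB r2<-Add1 // r0:6,r1:4,r2:Add1,r3:2,r4:3,r5:Mul1
cycle 5: CDB Add2=5; issue SUB r4<-Add2 // r0:6,r1:4,r2:Add1,r3:2,r4:Add2,r5:Mul1
cycle 6: - // r0:6,r1:4,r2:Add1,r3:2,r4:Add2,r5:Mul1
cycle 7: - // r0:6,r1:4,r2:Add1,r3:2,r4:Add2,r5:Mul1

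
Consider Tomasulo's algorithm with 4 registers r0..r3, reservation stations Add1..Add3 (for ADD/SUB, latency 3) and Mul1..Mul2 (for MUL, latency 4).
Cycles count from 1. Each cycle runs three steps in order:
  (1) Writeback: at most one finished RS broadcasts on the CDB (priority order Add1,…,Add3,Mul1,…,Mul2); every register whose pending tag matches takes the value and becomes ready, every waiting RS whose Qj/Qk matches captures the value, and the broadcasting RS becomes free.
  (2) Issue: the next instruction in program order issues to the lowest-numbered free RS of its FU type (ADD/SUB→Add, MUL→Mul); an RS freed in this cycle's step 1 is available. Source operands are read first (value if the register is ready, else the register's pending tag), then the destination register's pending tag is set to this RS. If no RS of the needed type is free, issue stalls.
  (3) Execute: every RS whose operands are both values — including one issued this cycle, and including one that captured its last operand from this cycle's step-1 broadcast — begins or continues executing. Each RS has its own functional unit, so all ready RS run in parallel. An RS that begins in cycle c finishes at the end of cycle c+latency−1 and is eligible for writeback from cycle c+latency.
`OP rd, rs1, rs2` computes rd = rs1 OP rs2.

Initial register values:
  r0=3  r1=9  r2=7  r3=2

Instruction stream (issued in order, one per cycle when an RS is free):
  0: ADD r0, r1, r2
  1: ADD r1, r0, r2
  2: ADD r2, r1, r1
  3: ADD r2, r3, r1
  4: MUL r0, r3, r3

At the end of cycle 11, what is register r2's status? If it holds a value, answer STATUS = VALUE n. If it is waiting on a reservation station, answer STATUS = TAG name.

STATUS = VALUE 25

c1: issue ADD r0<-Add1 | r0:Add1,r1:9,r2:7,r3:2
c2: issue ADD r1<-Add2 | r0:Add1,r1:Add2,r2:7,r3:2
c3: issue ADD r2<-Add3 | r0:Add1,r1:Add2,r2:Add3,r3:2
c4: CDB Add1=16; issue ADD r2<-Add1 | r0:16,r1:Add2,r2:Add1,r3:2
c5: issue MUL r0<-Mul1 | r0:Mul1,r1:Add2,r2:Add1,r3:2
c6: - | r0:Mul1,r1:Add2,r2:Add1,r3:2
c7: CDB Add2=23 | r0:Mul1,r1:23,r2:Add1,r3:2
c8: - | r0:Mul1,r1:23,r2:Add1,r3:2
c9: CDB Mul1=4 | r0:4,r1:23,r2:Add1,r3:2
c10: CDB Add1=25 | r0:4,r1:23,r2:25,r3:2
c11: CDB Add3=46 | r0:4,r1:23,r2:25,r3:2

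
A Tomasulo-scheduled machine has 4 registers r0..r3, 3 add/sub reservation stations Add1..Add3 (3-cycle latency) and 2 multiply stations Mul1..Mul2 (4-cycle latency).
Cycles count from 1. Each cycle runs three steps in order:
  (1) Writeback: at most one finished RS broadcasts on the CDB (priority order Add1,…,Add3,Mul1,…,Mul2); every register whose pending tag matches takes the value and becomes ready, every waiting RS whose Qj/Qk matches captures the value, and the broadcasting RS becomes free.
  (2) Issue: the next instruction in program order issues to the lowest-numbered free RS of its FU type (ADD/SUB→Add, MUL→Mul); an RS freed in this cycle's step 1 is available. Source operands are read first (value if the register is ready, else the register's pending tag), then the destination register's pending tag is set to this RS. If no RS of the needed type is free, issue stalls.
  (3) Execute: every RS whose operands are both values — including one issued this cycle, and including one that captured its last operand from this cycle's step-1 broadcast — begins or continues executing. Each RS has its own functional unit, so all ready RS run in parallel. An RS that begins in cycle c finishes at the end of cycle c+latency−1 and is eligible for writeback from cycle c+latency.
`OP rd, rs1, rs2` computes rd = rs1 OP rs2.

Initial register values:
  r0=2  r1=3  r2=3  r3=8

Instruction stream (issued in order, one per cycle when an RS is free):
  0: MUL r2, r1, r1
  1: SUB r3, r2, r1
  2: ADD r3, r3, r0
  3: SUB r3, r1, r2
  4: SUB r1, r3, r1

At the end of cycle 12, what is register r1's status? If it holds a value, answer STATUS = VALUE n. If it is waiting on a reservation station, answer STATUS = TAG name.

cycle 1: issue MUL r2<-Mul1 // r0:2,r1:3,r2:Mul1,r3:8
cycle 2: issue SUB r3<-Add1 // r0:2,r1:3,r2:Mul1,r3:Add1
cycle 3: issue ADD r3<-Add2 // r0:2,r1:3,r2:Mul1,r3:Add2
cycle 4: issue SUB r3<-Add3 // r0:2,r1:3,r2:Mul1,r3:Add3
cycle 5: CDB Mul1=9; stall // r0:2,r1:3,r2:9,r3:Add3
cycle 6: stall // r0:2,r1:3,r2:9,r3:Add3
cycle 7: stall // r0:2,r1:3,r2:9,r3:Add3
cycle 8: CDB Add1=6; issue SUB r1<-Add1 // r0:2,r1:Add1,r2:9,r3:Add3
cycle 9: CDB Add3=-6 // r0:2,r1:Add1,r2:9,r3:-6
cycle 10: - // r0:2,r1:Add1,r2:9,r3:-6
cycle 11: CDB Add2=8 // r0:2,r1:Add1,r2:9,r3:-6
cycle 12: CDB Add1=-9 // r0:2,r1:-9,r2:9,r3:-6

STATUS = VALUE -9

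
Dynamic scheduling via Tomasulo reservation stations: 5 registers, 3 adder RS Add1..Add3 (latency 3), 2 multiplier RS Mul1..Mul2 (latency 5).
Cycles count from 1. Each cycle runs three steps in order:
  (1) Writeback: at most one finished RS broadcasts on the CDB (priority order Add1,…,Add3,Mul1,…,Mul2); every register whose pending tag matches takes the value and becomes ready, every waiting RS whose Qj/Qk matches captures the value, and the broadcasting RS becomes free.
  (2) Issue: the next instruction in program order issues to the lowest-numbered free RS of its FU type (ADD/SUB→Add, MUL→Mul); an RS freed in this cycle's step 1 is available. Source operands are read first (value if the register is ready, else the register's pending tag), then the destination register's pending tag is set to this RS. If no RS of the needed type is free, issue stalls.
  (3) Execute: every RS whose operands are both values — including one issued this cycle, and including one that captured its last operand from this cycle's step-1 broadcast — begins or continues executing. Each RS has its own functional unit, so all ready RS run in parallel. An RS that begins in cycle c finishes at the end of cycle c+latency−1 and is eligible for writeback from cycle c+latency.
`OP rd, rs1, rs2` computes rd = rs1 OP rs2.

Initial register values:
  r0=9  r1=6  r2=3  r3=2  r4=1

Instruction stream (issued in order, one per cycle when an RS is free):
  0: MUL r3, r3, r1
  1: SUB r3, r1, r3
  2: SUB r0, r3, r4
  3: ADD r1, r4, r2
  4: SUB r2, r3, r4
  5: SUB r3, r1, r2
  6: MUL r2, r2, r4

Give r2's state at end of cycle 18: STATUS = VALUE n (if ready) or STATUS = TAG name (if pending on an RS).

  c1: issue MUL r3<-Mul1  regs: r0:9,r1:6,r2:3,r3:Mul1,r4:1
  c2: issue SUB r3<-Add1  regs: r0:9,r1:6,r2:3,r3:Add1,r4:1
  c3: issue SUB r0<-Add2  regs: r0:Add2,r1:6,r2:3,r3:Add1,r4:1
  c4: issue ADD r1<-Add3  regs: r0:Add2,r1:Add3,r2:3,r3:Add1,r4:1
  c5: stall  regs: r0:Add2,r1:Add3,r2:3,r3:Add1,r4:1
  c6: CDB Mul1=12; stall  regs: r0:Add2,r1:Add3,r2:3,r3:Add1,r4:1
  c7: CDB Add3=4; issue SUB r2<-Add3  regs: r0:Add2,r1:4,r2:Add3,r3:Add1,r4:1
  c8: stall  regs: r0:Add2,r1:4,r2:Add3,r3:Add1,r4:1
  c9: CDB Add1=-6; issue SUB r3<-Add1  regs: r0:Add2,r1:4,r2:Add3,r3:Add1,r4:1
  c10: issue MUL r2<-Mul1  regs: r0:Add2,r1:4,r2:Mul1,r3:Add1,r4:1
  c11: -  regs: r0:Add2,r1:4,r2:Mul1,r3:Add1,r4:1
  c12: CDB Add2=-7  regs: r0:-7,r1:4,r2:Mul1,r3:Add1,r4:1
  c13: CDB Add3=-7  regs: r0:-7,r1:4,r2:Mul1,r3:Add1,r4:1
  c14: -  regs: r0:-7,r1:4,r2:Mul1,r3:Add1,r4:1
  c15: -  regs: r0:-7,r1:4,r2:Mul1,r3:Add1,r4:1
  c16: CDB Add1=11  regs: r0:-7,r1:4,r2:Mul1,r3:11,r4:1
  c17: -  regs: r0:-7,r1:4,r2:Mul1,r3:11,r4:1
  c18: CDB Mul1=-7  regs: r0:-7,r1:4,r2:-7,r3:11,r4:1

STATUS = VALUE -7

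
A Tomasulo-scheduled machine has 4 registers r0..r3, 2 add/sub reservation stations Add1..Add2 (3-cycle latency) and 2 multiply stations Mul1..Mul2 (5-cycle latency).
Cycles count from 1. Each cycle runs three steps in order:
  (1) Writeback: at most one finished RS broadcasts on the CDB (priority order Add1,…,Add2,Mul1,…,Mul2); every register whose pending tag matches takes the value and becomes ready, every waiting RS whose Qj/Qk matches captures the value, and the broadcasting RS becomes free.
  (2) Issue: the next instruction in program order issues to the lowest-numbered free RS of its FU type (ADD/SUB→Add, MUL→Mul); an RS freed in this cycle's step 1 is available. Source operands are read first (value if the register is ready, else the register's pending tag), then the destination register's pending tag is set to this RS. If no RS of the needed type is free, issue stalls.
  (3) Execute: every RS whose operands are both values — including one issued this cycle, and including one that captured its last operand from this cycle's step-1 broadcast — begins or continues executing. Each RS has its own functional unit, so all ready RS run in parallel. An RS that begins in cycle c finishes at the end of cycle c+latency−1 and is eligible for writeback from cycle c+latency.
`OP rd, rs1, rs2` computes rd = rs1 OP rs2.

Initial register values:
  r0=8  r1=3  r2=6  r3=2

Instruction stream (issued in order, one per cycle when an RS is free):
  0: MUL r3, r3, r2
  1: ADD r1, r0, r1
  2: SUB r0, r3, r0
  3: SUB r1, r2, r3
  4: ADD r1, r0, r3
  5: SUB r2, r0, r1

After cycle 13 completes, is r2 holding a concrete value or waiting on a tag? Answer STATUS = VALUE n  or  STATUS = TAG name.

STATUS = TAG Add2

cycle 1: issue MUL r3<-Mul1 // r0:8,r1:3,r2:6,r3:Mul1
cycle 2: issue ADD r1<-Add1 // r0:8,r1:Add1,r2:6,r3:Mul1
cycle 3: issue SUB r0<-Add2 // r0:Add2,r1:Add1,r2:6,r3:Mul1
cycle 4: stall // r0:Add2,r1:Add1,r2:6,r3:Mul1
cycle 5: CDB Add1=11; issue SUB r1<-Add1 // r0:Add2,r1:Add1,r2:6,r3:Mul1
cycle 6: CDB Mul1=12; stall // r0:Add2,r1:Add1,r2:6,r3:12
cycle 7: stall // r0:Add2,r1:Add1,r2:6,r3:12
cycle 8: stall // r0:Add2,r1:Add1,r2:6,r3:12
cycle 9: CDB Add1=-6; issue ADD r1<-Add1 // r0:Add2,r1:Add1,r2:6,r3:12
cycle 10: CDB Add2=4; issue SUB r2<-Add2 // r0:4,r1:Add1,r2:Add2,r3:12
cycle 11: - // r0:4,r1:Add1,r2:Add2,r3:12
cycle 12: - // r0:4,r1:Add1,r2:Add2,r3:12
cycle 13: CDB Add1=16 // r0:4,r1:16,r2:Add2,r3:12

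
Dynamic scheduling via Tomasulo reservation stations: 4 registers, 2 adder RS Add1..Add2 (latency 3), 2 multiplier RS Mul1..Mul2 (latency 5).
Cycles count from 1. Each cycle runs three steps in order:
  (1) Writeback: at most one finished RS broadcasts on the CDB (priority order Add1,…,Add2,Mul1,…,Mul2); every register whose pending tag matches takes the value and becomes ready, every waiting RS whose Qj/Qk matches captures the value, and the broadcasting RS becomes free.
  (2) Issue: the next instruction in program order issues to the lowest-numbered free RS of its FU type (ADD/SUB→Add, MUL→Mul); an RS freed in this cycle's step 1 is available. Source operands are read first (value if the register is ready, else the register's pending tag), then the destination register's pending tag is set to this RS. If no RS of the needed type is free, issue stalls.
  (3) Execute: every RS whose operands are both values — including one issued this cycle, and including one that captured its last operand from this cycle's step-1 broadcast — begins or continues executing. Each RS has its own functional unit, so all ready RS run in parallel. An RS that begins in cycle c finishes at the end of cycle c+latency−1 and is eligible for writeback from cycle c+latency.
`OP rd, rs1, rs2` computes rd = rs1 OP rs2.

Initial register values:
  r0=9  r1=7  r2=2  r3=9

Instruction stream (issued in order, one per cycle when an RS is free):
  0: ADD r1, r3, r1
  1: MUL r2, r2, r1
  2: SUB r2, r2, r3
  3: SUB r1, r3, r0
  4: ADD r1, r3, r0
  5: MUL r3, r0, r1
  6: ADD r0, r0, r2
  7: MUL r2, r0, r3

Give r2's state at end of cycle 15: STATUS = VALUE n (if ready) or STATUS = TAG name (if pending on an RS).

STATUS = TAG Mul1

  c1: issue ADD r1<-Add1  regs: r0:9,r1:Add1,r2:2,r3:9
  c2: issue MUL r2<-Mul1  regs: r0:9,r1:Add1,r2:Mul1,r3:9
  c3: issue SUB r2<-Add2  regs: r0:9,r1:Add1,r2:Add2,r3:9
  c4: CDB Add1=16; issue SUB r1<-Add1  regs: r0:9,r1:Add1,r2:Add2,r3:9
  c5: stall  regs: r0:9,r1:Add1,r2:Add2,r3:9
  c6: stall  regs: r0:9,r1:Add1,r2:Add2,r3:9
  c7: CDB Add1=0; issue ADD r1<-Add1  regs: r0:9,r1:Add1,r2:Add2,r3:9
  c8: issue MUL r3<-Mul2  regs: r0:9,r1:Add1,r2:Add2,r3:Mul2
  c9: CDB Mul1=32; stall  regs: r0:9,r1:Add1,r2:Add2,r3:Mul2
  c10: CDB Add1=18; issue ADD r0<-Add1  regs: r0:Add1,r1:18,r2:Add2,r3:Mul2
  c11: issue MUL r2<-Mul1  regs: r0:Add1,r1:18,r2:Mul1,r3:Mul2
  c12: CDB Add2=23  regs: r0:Add1,r1:18,r2:Mul1,r3:Mul2
  c13: -  regs: r0:Add1,r1:18,r2:Mul1,r3:Mul2
  c14: -  regs: r0:Add1,r1:18,r2:Mul1,r3:Mul2
  c15: CDB Add1=32  regs: r0:32,r1:18,r2:Mul1,r3:Mul2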